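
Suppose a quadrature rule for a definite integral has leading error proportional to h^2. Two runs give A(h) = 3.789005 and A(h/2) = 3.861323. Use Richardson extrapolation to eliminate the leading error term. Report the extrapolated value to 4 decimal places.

3.8854

The leading error scales as h^2; refining by a factor of 2 reduces it by 2^2 = 4.
Extrapolated value = (4·A(h/2) − A(h)) / (4 − 1)
= (4·3.861323 − 3.789005) / 3
= 11.656287 / 3 = 3.885429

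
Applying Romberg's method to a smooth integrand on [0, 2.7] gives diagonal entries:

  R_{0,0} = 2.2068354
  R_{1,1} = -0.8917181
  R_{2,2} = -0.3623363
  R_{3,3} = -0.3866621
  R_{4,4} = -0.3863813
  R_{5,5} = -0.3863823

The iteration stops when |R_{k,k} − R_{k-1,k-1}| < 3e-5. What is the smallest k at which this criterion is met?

k = 5

|R_{1,1} − R_{0,0}| = 3.0985535 ≥ 3e-5
|R_{2,2} − R_{1,1}| = 0.5293818 ≥ 3e-5
|R_{3,3} − R_{2,2}| = 0.0243258 ≥ 3e-5
|R_{4,4} − R_{3,3}| = 0.0002808 ≥ 3e-5
|R_{5,5} − R_{4,4}| = 0.0000010 < 3e-5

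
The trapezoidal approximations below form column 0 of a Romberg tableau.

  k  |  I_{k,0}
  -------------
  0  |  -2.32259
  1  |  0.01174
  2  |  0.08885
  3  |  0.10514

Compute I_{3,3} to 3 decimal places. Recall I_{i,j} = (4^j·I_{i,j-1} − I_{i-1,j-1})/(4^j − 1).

Richardson extrapolation on the trapezoidal column (denominator 4−1=3):
I_{1,1} = 0.01174 + (0.01174 − (-2.32259))/3 = 0.78985
I_{2,1} = 0.08885 + (0.08885 − 0.01174)/3 = 0.11455
I_{3,1} = (4·0.10514 − 0.08885) / 3 = 0.11057
I_{2,2} = 0.11455 + (0.11455 − 0.78985)/15 = 0.06953
I_{3,2} = 0.11057 + (0.11057 − 0.11455)/15 = 0.11030
I_{3,3} = 0.11030 + (0.11030 − 0.06953)/63 = 0.11095

0.111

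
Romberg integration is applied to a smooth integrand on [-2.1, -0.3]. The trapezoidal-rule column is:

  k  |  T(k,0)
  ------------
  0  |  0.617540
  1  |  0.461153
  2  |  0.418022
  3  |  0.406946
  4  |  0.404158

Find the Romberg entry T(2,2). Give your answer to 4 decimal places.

T(1,1) = 0.461153 + (0.461153 − 0.617540)/3 = 0.409024
T(2,1) = (4·0.418022 − 0.461153) / 3 = 0.403645
T(2,2) = 0.403645 + (0.403645 − 0.409024)/15 = 0.403286

0.4033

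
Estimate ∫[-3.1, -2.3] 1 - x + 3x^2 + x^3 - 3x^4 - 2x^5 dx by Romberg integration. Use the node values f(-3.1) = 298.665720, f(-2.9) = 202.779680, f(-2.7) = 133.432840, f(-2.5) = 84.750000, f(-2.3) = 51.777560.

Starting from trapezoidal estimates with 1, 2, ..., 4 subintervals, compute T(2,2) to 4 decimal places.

117.8244

T(0,0) (trapezoid, 1 panel, h=0.8000): 140.177312
T(1,0) (trapezoid, 2 panels, h=0.4000): 123.461792
T(2,0) (trapezoid, 4 panels, h=0.2000): 119.236832
T(1,1) = 123.461792 + (123.461792 − 140.177312)/3 = 117.889952
T(2,1) = 119.236832 + (119.236832 − 123.461792)/3 = 117.828512
T(2,2) = 117.828512 + (117.828512 − 117.889952)/15 = 117.824416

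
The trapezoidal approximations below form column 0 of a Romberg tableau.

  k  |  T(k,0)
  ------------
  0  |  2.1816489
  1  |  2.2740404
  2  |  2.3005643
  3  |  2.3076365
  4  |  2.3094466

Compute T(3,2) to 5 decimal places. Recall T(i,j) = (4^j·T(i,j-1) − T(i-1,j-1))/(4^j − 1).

T(2,1) = 2.3005643 + (2.3005643 − 2.2740404)/3 = 2.3094056
T(3,1) = 2.3076365 + (2.3076365 − 2.3005643)/3 = 2.3099939
T(3,2) = (16·2.3099939 − 2.3094056) / 15 = 2.3100331

2.31003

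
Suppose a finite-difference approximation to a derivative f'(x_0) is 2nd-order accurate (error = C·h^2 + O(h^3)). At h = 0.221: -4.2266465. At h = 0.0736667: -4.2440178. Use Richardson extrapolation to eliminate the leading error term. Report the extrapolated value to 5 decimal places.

-4.24619

The leading error scales as h^2; refining by a factor of 3 reduces it by 3^2 = 9.
Extrapolated value = (9·A(h/3) − A(h)) / (9 − 1)
= (9·(-4.2440178) − (-4.2266465)) / 8
= -33.9695137 / 8 = -4.2461892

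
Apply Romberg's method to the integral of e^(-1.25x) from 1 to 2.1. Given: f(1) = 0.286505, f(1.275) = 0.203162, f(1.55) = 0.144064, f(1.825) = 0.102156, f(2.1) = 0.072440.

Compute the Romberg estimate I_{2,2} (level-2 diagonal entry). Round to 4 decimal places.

0.1713

I_{0,0} (trapezoid, 1 panel, h=1.1000): 0.197420
I_{1,0} (trapezoid, 2 panels, h=0.5500): 0.177945
I_{2,0} (trapezoid, 4 panels, h=0.2750): 0.172935
I_{1,1} = 0.177945 + (0.177945 − 0.197420)/3 = 0.171453
I_{2,1} = 0.172935 + (0.172935 − 0.177945)/3 = 0.171265
I_{2,2} = 0.171265 + (0.171265 − 0.171453)/15 = 0.171252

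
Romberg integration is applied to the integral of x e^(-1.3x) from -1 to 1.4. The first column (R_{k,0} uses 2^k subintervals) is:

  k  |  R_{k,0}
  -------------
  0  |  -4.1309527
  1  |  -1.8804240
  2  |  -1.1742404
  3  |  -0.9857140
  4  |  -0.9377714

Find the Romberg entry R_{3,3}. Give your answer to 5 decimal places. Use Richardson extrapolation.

R_{1,1} = -1.8804240 + (-1.8804240 − (-4.1309527))/3 = -1.1302478
R_{2,1} = -1.1742404 + (-1.1742404 − (-1.8804240))/3 = -0.9388459
R_{3,1} = (4·(-0.9857140) − (-1.1742404)) / 3 = -0.9228719
R_{2,2} = -0.9388459 + (-0.9388459 − (-1.1302478))/15 = -0.9260858
R_{3,2} = -0.9228719 + (-0.9228719 − (-0.9388459))/15 = -0.9218070
R_{3,3} = (64·(-0.9218070) − (-0.9260858)) / 63 = -0.9217391
(Column j=1 coincides with Simpson's rule on the same nodes.)

-0.92174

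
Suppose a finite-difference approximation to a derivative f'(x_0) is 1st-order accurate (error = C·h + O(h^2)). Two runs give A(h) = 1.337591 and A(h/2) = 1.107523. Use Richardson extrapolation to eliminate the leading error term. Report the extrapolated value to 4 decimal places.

0.8775

The leading error scales as h; refining by a factor of 2 reduces it by 2^1 = 2.
Extrapolated value = (2·A(h/2) − A(h)) / (2 − 1)
= (2·1.107523 − 1.337591) / 1
= 0.877455 / 1 = 0.877455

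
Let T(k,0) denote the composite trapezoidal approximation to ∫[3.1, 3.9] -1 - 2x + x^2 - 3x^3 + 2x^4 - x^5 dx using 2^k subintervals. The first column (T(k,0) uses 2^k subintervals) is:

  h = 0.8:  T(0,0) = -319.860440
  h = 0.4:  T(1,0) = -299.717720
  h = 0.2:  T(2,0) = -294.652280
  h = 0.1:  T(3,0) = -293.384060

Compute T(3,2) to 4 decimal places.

-292.9612

Richardson extrapolation on the trapezoidal column (denominator 4−1=3):
T(2,1) = (4·(-294.652280) − (-299.717720)) / 3 = -292.963800
T(3,1) = (4·(-293.384060) − (-294.652280)) / 3 = -292.961320
T(3,2) = (16·(-292.961320) − (-292.963800)) / 15 = -292.961155
(Column j=1 coincides with Simpson's rule on the same nodes.)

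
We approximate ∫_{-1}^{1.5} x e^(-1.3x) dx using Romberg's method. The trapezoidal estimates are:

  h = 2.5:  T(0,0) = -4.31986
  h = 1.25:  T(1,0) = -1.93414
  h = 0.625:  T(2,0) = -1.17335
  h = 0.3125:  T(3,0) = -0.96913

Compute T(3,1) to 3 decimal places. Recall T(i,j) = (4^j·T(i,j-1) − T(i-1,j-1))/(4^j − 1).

-0.901

T(3,1) = -0.96913 + (-0.96913 − (-1.17335))/3 = -0.90106
(Column j=1 coincides with Simpson's rule on the same nodes.)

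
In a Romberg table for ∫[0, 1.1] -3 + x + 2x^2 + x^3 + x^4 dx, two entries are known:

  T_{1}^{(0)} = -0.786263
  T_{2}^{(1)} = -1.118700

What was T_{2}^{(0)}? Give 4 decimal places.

-1.0356

From T_{2}^{(1)} = (4·T_{2}^{(0)} − T_{1}^{(0)})/3, solve for T_{2}^{(0)}:
4·T_{2}^{(0)} = 3·(-1.118700) + (-0.786263) = -4.142363
T_{2}^{(0)} = -1.035591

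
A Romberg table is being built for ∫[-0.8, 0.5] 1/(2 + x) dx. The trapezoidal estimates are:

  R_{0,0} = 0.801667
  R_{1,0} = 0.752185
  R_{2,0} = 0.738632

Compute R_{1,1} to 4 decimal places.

R_{1,1} = 0.752185 + (0.752185 − 0.801667)/3 = 0.735691

0.7357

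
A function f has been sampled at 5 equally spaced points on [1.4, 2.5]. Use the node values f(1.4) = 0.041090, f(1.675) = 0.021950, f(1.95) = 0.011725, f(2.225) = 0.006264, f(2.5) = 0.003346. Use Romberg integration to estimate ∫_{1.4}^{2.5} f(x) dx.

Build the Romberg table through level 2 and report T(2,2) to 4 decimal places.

T(0,0) (trapezoid, 1 panel, h=1.1000): 0.024440
T(1,0) (trapezoid, 2 panels, h=0.5500): 0.018669
T(2,0) (trapezoid, 4 panels, h=0.2750): 0.017093
T(1,1) = 0.018669 + (0.018669 − 0.024440)/3 = 0.016745
T(2,1) = 0.017093 + (0.017093 − 0.018669)/3 = 0.016568
T(2,2) = 0.016568 + (0.016568 − 0.016745)/15 = 0.016556

0.0166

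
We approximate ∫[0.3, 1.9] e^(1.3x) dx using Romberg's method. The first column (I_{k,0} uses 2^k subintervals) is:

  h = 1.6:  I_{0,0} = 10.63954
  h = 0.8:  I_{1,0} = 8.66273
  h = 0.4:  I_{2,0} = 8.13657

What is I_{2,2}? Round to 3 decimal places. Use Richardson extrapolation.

Richardson extrapolation on the trapezoidal column (denominator 4−1=3):
I_{1,1} = (4·8.66273 − 10.63954) / 3 = 8.00379
I_{2,1} = (4·8.13657 − 8.66273) / 3 = 7.96118
I_{2,2} = 7.96118 + (7.96118 − 8.00379)/15 = 7.95834

7.958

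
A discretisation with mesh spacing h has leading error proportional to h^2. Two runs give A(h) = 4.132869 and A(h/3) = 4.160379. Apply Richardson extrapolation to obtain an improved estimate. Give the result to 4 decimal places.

4.1638

Extrapolated value = (9·A(h/3) − A(h)) / (9 − 1)
= (9·4.160379 − 4.132869) / 8
= 33.310542 / 8 = 4.163818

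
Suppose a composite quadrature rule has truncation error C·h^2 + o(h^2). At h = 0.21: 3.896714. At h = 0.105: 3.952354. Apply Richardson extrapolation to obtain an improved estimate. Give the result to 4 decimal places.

3.9709

The leading error scales as h^2; refining by a factor of 2 reduces it by 2^2 = 4.
Extrapolated value = (4·A(h/2) − A(h)) / (4 − 1)
= (4·3.952354 − 3.896714) / 3
= 11.912702 / 3 = 3.970901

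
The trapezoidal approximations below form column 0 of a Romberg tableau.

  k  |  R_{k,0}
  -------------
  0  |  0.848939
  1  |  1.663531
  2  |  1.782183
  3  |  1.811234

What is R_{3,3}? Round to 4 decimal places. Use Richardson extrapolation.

Richardson extrapolation on the trapezoidal column (denominator 4−1=3):
R_{1,1} = 1.663531 + (1.663531 − 0.848939)/3 = 1.935062
R_{2,1} = (4·1.782183 − 1.663531) / 3 = 1.821734
R_{3,1} = 1.811234 + (1.811234 − 1.782183)/3 = 1.820918
R_{2,2} = (16·1.821734 − 1.935062) / 15 = 1.814179
R_{3,2} = (16·1.820918 − 1.821734) / 15 = 1.820864
R_{3,3} = (64·1.820864 − 1.814179) / 63 = 1.820970

1.8210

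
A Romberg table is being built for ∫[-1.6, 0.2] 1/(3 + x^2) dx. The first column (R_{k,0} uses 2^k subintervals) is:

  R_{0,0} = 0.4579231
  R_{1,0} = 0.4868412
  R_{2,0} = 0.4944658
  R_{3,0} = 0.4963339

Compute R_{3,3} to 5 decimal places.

R_{1,1} = (4·0.4868412 − 0.4579231) / 3 = 0.4964806
R_{2,1} = 0.4944658 + (0.4944658 − 0.4868412)/3 = 0.4970073
R_{3,1} = 0.4963339 + (0.4963339 − 0.4944658)/3 = 0.4969566
R_{2,2} = (16·0.4970073 − 0.4964806) / 15 = 0.4970424
R_{3,2} = (16·0.4969566 − 0.4970073) / 15 = 0.4969532
R_{3,3} = (64·0.4969532 − 0.4970424) / 63 = 0.4969518

0.49695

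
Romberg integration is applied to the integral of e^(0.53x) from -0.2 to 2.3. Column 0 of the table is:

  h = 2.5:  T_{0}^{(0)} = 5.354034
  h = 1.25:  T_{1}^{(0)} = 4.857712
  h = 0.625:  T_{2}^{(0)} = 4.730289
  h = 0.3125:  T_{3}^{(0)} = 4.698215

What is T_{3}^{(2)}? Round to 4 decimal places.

4.6875

T_{2}^{(1)} = 4.730289 + (4.730289 − 4.857712)/3 = 4.687815
T_{3}^{(1)} = 4.698215 + (4.698215 − 4.730289)/3 = 4.687524
T_{3}^{(2)} = (16·4.687524 − 4.687815) / 15 = 4.687505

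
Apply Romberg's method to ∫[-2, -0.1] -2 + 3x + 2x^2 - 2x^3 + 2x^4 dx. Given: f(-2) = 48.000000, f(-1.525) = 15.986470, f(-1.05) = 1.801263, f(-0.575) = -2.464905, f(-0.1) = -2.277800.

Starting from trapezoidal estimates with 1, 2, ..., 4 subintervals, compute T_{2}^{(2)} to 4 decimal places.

16.3476

T_{0}^{(0)} (trapezoid, 1 panel, h=1.9000): 43.436090
T_{1}^{(0)} (trapezoid, 2 panels, h=0.9500): 23.429245
T_{2}^{(0)} (trapezoid, 4 panels, h=0.4750): 18.137366
T_{1}^{(1)} = 23.429245 + (23.429245 − 43.436090)/3 = 16.760297
T_{2}^{(1)} = 18.137366 + (18.137366 − 23.429245)/3 = 16.373406
T_{2}^{(2)} = 16.373406 + (16.373406 − 16.760297)/15 = 16.347613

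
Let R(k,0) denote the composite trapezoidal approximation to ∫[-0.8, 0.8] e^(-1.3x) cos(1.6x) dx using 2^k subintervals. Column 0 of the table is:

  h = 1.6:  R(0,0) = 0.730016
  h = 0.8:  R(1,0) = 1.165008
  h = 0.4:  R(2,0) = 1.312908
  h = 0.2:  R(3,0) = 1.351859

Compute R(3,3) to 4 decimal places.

R(1,1) = 1.165008 + (1.165008 − 0.730016)/3 = 1.310005
R(2,1) = 1.312908 + (1.312908 − 1.165008)/3 = 1.362208
R(3,1) = 1.351859 + (1.351859 − 1.312908)/3 = 1.364843
R(2,2) = 1.362208 + (1.362208 − 1.310005)/15 = 1.365688
R(3,2) = 1.364843 + (1.364843 − 1.362208)/15 = 1.365019
R(3,3) = (64·1.365019 − 1.365688) / 63 = 1.365008

1.3650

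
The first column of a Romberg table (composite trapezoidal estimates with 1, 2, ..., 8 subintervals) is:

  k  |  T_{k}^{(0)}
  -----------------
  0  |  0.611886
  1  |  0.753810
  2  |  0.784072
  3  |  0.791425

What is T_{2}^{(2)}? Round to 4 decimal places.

Richardson extrapolation on the trapezoidal column (denominator 4−1=3):
T_{1}^{(1)} = (4·0.753810 − 0.611886) / 3 = 0.801118
T_{2}^{(1)} = (4·0.784072 − 0.753810) / 3 = 0.794159
T_{2}^{(2)} = 0.794159 + (0.794159 − 0.801118)/15 = 0.793695

0.7937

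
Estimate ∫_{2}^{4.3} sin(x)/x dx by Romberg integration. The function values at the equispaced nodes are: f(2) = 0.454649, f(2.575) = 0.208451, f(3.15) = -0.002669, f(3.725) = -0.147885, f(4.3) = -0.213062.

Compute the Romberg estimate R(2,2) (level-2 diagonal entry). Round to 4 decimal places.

R(0,0) (trapezoid, 1 panel, h=2.3000): 0.277825
R(1,0) (trapezoid, 2 panels, h=1.1500): 0.135843
R(2,0) (trapezoid, 4 panels, h=0.5750): 0.102747
R(1,1) = 0.135843 + (0.135843 − 0.277825)/3 = 0.088516
R(2,1) = 0.102747 + (0.102747 − 0.135843)/3 = 0.091715
R(2,2) = 0.091715 + (0.091715 − 0.088516)/15 = 0.091928

0.0919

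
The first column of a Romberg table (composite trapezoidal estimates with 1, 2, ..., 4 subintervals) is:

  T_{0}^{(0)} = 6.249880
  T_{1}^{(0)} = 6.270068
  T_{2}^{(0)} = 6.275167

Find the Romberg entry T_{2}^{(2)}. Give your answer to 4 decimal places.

6.2769

T_{1}^{(1)} = 6.270068 + (6.270068 − 6.249880)/3 = 6.276797
T_{2}^{(1)} = 6.275167 + (6.275167 − 6.270068)/3 = 6.276867
T_{2}^{(2)} = (16·6.276867 − 6.276797) / 15 = 6.276872
(Column j=1 coincides with Simpson's rule on the same nodes.)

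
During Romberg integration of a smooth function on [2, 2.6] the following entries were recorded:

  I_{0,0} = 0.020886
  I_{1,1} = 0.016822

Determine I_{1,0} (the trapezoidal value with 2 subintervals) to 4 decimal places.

From I_{1,1} = (4·I_{1,0} − I_{0,0})/3, solve for I_{1,0}:
4·I_{1,0} = 3·0.016822 + 0.020886 = 0.071352
I_{1,0} = 0.017838

0.0178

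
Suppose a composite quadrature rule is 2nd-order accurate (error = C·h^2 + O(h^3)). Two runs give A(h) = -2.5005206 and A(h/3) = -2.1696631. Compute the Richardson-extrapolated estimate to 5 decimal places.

The leading error scales as h^2; refining by a factor of 3 reduces it by 3^2 = 9.
Extrapolated value = (9·A(h/3) − A(h)) / (9 − 1)
= (9·(-2.1696631) − (-2.5005206)) / 8
= -17.0264473 / 8 = -2.1283059

-2.12831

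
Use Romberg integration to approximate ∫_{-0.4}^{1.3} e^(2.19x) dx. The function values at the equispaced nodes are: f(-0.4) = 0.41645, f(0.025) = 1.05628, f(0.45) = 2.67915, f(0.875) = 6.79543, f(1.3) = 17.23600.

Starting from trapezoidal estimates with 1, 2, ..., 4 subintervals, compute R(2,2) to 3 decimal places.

R(0,0) (trapezoid, 1 panel, h=1.7000): 15.00458
R(1,0) (trapezoid, 2 panels, h=0.8500): 9.77957
R(2,0) (trapezoid, 4 panels, h=0.4250): 8.22676
R(1,1) = 9.77957 + (9.77957 − 15.00458)/3 = 8.03790
R(2,1) = 8.22676 + (8.22676 − 9.77957)/3 = 7.70916
R(2,2) = 7.70916 + (7.70916 − 8.03790)/15 = 7.68724

7.687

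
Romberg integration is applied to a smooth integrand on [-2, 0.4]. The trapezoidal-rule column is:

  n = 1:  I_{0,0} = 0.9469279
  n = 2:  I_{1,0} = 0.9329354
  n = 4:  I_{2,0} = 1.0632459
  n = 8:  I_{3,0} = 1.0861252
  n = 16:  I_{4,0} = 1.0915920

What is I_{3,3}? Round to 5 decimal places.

1.09248

I_{1,1} = 0.9329354 + (0.9329354 − 0.9469279)/3 = 0.9282712
I_{2,1} = (4·1.0632459 − 0.9329354) / 3 = 1.1066827
I_{3,1} = 1.0861252 + (1.0861252 − 1.0632459)/3 = 1.0937516
I_{2,2} = (16·1.1066827 − 0.9282712) / 15 = 1.1185768
I_{3,2} = (16·1.0937516 − 1.1066827) / 15 = 1.0928895
I_{3,3} = (64·1.0928895 − 1.1185768) / 63 = 1.0924818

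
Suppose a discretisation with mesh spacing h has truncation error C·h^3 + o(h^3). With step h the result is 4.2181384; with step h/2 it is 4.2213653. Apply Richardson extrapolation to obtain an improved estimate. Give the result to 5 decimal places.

Extrapolated value = (8·A(h/2) − A(h)) / (8 − 1)
= (8·4.2213653 − 4.2181384) / 7
= 29.5527840 / 7 = 4.2218263

4.22183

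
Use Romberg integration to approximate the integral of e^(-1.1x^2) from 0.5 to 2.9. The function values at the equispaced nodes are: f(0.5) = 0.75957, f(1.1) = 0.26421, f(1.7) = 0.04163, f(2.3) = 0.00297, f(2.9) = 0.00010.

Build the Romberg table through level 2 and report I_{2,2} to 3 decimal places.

0.383

I_{0,0} (trapezoid, 1 panel, h=2.4000): 0.91160
I_{1,0} (trapezoid, 2 panels, h=1.2000): 0.50576
I_{2,0} (trapezoid, 4 panels, h=0.6000): 0.41319
I_{1,1} = 0.50576 + (0.50576 − 0.91160)/3 = 0.37048
I_{2,1} = 0.41319 + (0.41319 − 0.50576)/3 = 0.38233
I_{2,2} = 0.38233 + (0.38233 − 0.37048)/15 = 0.38312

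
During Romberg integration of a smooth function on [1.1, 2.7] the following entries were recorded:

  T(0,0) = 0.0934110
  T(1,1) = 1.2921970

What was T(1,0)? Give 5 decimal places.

0.99250

From T(1,1) = (4·T(1,0) − T(0,0))/3, solve for T(1,0):
4·T(1,0) = 3·1.2921970 + 0.0934110 = 3.9700020
T(1,0) = 0.9925005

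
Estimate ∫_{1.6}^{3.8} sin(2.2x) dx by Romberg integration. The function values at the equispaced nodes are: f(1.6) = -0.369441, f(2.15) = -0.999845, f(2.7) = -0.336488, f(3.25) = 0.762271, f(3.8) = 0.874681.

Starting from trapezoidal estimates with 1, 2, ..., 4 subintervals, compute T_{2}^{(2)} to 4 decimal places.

-0.1981

T_{0}^{(0)} (trapezoid, 1 panel, h=2.2000): 0.555764
T_{1}^{(0)} (trapezoid, 2 panels, h=1.1000): -0.092255
T_{2}^{(0)} (trapezoid, 4 panels, h=0.5500): -0.176793
T_{1}^{(1)} = -0.092255 + (-0.092255 − 0.555764)/3 = -0.308261
T_{2}^{(1)} = -0.176793 + (-0.176793 − (-0.092255))/3 = -0.204972
T_{2}^{(2)} = -0.204972 + (-0.204972 − (-0.308261))/15 = -0.198086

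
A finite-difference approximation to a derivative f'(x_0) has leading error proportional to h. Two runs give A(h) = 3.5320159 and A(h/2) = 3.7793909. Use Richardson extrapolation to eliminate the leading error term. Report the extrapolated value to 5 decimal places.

4.02677

The leading error scales as h; refining by a factor of 2 reduces it by 2^1 = 2.
Extrapolated value = (2·A(h/2) − A(h)) / (2 − 1)
= (2·3.7793909 − 3.5320159) / 1
= 4.0267659 / 1 = 4.0267659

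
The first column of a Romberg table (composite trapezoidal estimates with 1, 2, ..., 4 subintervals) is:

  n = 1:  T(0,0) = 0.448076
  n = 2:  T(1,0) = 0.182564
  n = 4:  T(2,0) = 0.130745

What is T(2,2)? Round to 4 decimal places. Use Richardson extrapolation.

Richardson extrapolation on the trapezoidal column (denominator 4−1=3):
T(1,1) = 0.182564 + (0.182564 − 0.448076)/3 = 0.094060
T(2,1) = (4·0.130745 − 0.182564) / 3 = 0.113472
T(2,2) = 0.113472 + (0.113472 − 0.094060)/15 = 0.114766

0.1148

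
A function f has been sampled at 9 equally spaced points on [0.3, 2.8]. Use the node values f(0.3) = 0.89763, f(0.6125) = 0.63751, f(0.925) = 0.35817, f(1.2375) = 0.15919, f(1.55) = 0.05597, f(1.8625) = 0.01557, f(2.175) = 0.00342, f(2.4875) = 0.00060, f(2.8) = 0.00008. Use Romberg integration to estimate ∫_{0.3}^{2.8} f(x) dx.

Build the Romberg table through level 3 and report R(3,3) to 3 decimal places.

0.520

R(0,0) (trapezoid, 1 panel, h=2.5000): 1.12214
R(1,0) (trapezoid, 2 panels, h=1.2500): 0.63103
R(2,0) (trapezoid, 4 panels, h=0.6250): 0.54151
R(3,0) (trapezoid, 8 panels, h=0.3125): 0.52478
R(1,1) = 0.63103 + (0.63103 − 1.12214)/3 = 0.46733
R(2,1) = 0.54151 + (0.54151 − 0.63103)/3 = 0.51167
R(3,1) = 0.52478 + (0.52478 − 0.54151)/3 = 0.51920
R(2,2) = 0.51167 + (0.51167 − 0.46733)/15 = 0.51463
R(3,2) = 0.51920 + (0.51920 − 0.51167)/15 = 0.51970
R(3,3) = 0.51970 + (0.51970 − 0.51463)/63 = 0.51978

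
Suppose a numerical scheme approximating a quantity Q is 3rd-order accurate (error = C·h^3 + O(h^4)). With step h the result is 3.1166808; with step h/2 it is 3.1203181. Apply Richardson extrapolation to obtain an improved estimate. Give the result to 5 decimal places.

3.12084

The leading error scales as h^3; refining by a factor of 2 reduces it by 2^3 = 8.
Extrapolated value = (8·A(h/2) − A(h)) / (8 − 1)
= (8·3.1203181 − 3.1166808) / 7
= 21.8458640 / 7 = 3.1208377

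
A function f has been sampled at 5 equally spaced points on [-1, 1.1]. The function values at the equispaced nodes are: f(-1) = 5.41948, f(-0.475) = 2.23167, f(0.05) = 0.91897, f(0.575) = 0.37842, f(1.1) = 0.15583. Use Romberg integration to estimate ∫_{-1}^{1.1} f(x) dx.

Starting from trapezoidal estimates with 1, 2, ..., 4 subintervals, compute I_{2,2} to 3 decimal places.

3.117

I_{0,0} (trapezoid, 1 panel, h=2.1000): 5.85408
I_{1,0} (trapezoid, 2 panels, h=1.0500): 3.89196
I_{2,0} (trapezoid, 4 panels, h=0.5250): 3.31628
I_{1,1} = 3.89196 + (3.89196 − 5.85408)/3 = 3.23792
I_{2,1} = 3.31628 + (3.31628 − 3.89196)/3 = 3.12439
I_{2,2} = 3.12439 + (3.12439 − 3.23792)/15 = 3.11682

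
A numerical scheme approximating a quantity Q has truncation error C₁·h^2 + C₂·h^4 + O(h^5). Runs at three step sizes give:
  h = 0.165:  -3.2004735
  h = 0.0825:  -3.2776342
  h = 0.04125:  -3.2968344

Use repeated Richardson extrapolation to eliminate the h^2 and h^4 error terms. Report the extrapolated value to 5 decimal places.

First eliminate the h^2 term (factor 2^2 = 4):
  B₁ = (4·(-3.2776342) − (-3.2004735))/3 = -3.3033544
  B₂ = (4·(-3.2968344) − (-3.2776342))/3 = -3.3032345
Then eliminate the h^4 term (factor 2^4 = 16):
  (16·(-3.3032345) − (-3.3033544))/15 = -3.3032265

-3.30323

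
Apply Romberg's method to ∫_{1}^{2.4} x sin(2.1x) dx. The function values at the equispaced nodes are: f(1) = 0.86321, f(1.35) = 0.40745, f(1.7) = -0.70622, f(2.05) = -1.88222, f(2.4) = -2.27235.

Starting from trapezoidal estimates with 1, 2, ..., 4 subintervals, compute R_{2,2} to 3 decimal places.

-1.019

R_{0,0} (trapezoid, 1 panel, h=1.4000): -0.98640
R_{1,0} (trapezoid, 2 panels, h=0.7000): -0.98755
R_{2,0} (trapezoid, 4 panels, h=0.3500): -1.00995
R_{1,1} = -0.98755 + (-0.98755 − (-0.98640))/3 = -0.98793
R_{2,1} = -1.00995 + (-1.00995 − (-0.98755))/3 = -1.01742
R_{2,2} = -1.01742 + (-1.01742 − (-0.98793))/15 = -1.01939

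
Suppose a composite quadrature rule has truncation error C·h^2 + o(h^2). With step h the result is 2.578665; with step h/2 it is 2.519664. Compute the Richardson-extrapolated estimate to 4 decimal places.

2.5000

The leading error scales as h^2; refining by a factor of 2 reduces it by 2^2 = 4.
Extrapolated value = (4·A(h/2) − A(h)) / (4 − 1)
= (4·2.519664 − 2.578665) / 3
= 7.499991 / 3 = 2.499997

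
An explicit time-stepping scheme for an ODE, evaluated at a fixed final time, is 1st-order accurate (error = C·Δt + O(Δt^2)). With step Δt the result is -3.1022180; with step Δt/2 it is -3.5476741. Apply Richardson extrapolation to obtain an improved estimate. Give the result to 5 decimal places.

Extrapolated value = (2·A(Δt/2) − A(Δt)) / (2 − 1)
= (2·(-3.5476741) − (-3.1022180)) / 1
= -3.9931302 / 1 = -3.9931302

-3.99313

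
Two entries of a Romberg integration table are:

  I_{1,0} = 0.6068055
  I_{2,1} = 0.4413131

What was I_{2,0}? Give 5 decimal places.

0.48269

From I_{2,1} = (4·I_{2,0} − I_{1,0})/3, solve for I_{2,0}:
4·I_{2,0} = 3·0.4413131 + 0.6068055 = 1.9307448
I_{2,0} = 0.4826862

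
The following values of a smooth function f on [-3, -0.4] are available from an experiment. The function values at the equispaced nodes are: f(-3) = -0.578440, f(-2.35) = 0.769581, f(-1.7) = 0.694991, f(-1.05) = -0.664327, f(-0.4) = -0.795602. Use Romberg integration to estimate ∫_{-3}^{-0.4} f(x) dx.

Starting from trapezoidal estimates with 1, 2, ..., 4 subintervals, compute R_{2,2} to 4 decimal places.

R_{0,0} (trapezoid, 1 panel, h=2.6000): -1.786255
R_{1,0} (trapezoid, 2 panels, h=1.3000): 0.010361
R_{2,0} (trapezoid, 4 panels, h=0.6500): 0.073596
R_{1,1} = 0.010361 + (0.010361 − (-1.786255))/3 = 0.609233
R_{2,1} = 0.073596 + (0.073596 − 0.010361)/3 = 0.094674
R_{2,2} = 0.094674 + (0.094674 − 0.609233)/15 = 0.060370

0.0604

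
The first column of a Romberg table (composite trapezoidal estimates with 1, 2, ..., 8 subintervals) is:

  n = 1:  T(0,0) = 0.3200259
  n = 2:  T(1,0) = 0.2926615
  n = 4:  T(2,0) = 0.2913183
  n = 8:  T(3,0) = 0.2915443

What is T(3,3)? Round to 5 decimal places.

Richardson extrapolation on the trapezoidal column (denominator 4−1=3):
T(1,1) = 0.2926615 + (0.2926615 − 0.3200259)/3 = 0.2835400
T(2,1) = (4·0.2913183 − 0.2926615) / 3 = 0.2908706
T(3,1) = (4·0.2915443 − 0.2913183) / 3 = 0.2916196
T(2,2) = (16·0.2908706 − 0.2835400) / 15 = 0.2913593
T(3,2) = 0.2916196 + (0.2916196 − 0.2908706)/15 = 0.2916695
T(3,3) = (64·0.2916695 − 0.2913593) / 63 = 0.2916744

0.29167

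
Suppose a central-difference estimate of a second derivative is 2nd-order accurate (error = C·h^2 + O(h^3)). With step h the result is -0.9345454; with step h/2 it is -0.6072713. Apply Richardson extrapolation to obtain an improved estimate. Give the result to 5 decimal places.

-0.49818

Extrapolated value = (4·A(h/2) − A(h)) / (4 − 1)
= (4·(-0.6072713) − (-0.9345454)) / 3
= -1.4945398 / 3 = -0.4981799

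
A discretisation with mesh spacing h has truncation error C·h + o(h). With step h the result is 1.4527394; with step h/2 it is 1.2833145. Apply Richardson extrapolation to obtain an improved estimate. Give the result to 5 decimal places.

The leading error scales as h; refining by a factor of 2 reduces it by 2^1 = 2.
Extrapolated value = (2·A(h/2) − A(h)) / (2 − 1)
= (2·1.2833145 − 1.4527394) / 1
= 1.1138896 / 1 = 1.1138896

1.11389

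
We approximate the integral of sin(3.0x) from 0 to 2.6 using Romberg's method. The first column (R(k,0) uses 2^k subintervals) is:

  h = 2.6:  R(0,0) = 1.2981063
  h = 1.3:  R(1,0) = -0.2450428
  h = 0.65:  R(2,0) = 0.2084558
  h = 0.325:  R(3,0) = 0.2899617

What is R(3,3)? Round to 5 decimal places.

0.31239

Richardson extrapolation on the trapezoidal column (denominator 4−1=3):
R(1,1) = -0.2450428 + (-0.2450428 − 1.2981063)/3 = -0.7594258
R(2,1) = 0.2084558 + (0.2084558 − (-0.2450428))/3 = 0.3596220
R(3,1) = 0.2899617 + (0.2899617 − 0.2084558)/3 = 0.3171303
R(2,2) = (16·0.3596220 − (-0.7594258)) / 15 = 0.4342252
R(3,2) = (16·0.3171303 − 0.3596220) / 15 = 0.3142975
R(3,3) = (64·0.3142975 − 0.4342252) / 63 = 0.3123939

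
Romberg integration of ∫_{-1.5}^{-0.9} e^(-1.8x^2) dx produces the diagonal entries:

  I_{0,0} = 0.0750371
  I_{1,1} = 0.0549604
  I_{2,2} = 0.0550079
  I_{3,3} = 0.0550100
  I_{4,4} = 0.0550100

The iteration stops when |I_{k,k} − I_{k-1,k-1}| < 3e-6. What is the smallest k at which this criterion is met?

|I_{1,1} − I_{0,0}| = 0.0200767 ≥ 3e-6
|I_{2,2} − I_{1,1}| = 0.0000475 ≥ 3e-6
|I_{3,3} − I_{2,2}| = 0.0000021 < 3e-6

k = 3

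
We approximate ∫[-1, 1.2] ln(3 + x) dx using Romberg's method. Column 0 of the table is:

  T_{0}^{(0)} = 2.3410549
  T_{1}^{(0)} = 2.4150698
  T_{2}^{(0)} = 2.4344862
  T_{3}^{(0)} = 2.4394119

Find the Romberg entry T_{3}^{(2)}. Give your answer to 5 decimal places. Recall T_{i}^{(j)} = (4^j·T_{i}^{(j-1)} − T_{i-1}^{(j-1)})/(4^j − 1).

T_{2}^{(1)} = 2.4344862 + (2.4344862 − 2.4150698)/3 = 2.4409583
T_{3}^{(1)} = (4·2.4394119 − 2.4344862) / 3 = 2.4410538
T_{3}^{(2)} = 2.4410538 + (2.4410538 − 2.4409583)/15 = 2.4410602

2.44106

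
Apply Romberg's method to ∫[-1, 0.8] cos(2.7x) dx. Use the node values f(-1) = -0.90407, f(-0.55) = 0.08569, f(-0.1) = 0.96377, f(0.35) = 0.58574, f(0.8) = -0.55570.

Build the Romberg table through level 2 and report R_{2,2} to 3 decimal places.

0.457

R_{0,0} (trapezoid, 1 panel, h=1.8000): -1.31379
R_{1,0} (trapezoid, 2 panels, h=0.9000): 0.21050
R_{2,0} (trapezoid, 4 panels, h=0.4500): 0.40739
R_{1,1} = 0.21050 + (0.21050 − (-1.31379))/3 = 0.71860
R_{2,1} = 0.40739 + (0.40739 − 0.21050)/3 = 0.47302
R_{2,2} = 0.47302 + (0.47302 − 0.71860)/15 = 0.45665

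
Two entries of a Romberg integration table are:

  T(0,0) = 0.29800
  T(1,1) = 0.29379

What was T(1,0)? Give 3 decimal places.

0.295

From T(1,1) = (4·T(1,0) − T(0,0))/3, solve for T(1,0):
4·T(1,0) = 3·0.29379 + 0.29800 = 1.17937
T(1,0) = 0.29484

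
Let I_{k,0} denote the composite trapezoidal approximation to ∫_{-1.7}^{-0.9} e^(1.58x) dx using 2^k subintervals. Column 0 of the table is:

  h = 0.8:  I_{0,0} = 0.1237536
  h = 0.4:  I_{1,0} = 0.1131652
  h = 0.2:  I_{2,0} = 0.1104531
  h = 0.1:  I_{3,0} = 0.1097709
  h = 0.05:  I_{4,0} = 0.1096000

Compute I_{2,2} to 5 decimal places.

0.10954

Richardson extrapolation on the trapezoidal column (denominator 4−1=3):
I_{1,1} = 0.1131652 + (0.1131652 − 0.1237536)/3 = 0.1096357
I_{2,1} = 0.1104531 + (0.1104531 − 0.1131652)/3 = 0.1095491
I_{2,2} = (16·0.1095491 − 0.1096357) / 15 = 0.1095433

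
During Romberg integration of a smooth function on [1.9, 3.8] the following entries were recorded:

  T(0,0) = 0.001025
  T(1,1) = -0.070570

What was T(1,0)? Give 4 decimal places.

-0.0527

From T(1,1) = (4·T(1,0) − T(0,0))/3, solve for T(1,0):
4·T(1,0) = 3·(-0.070570) + 0.001025 = -0.210685
T(1,0) = -0.052671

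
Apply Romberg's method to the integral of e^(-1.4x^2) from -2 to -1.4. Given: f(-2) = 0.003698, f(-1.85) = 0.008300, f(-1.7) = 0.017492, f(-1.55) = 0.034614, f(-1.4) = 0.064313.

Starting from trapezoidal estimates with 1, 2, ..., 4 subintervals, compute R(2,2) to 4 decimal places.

0.0137

R(0,0) (trapezoid, 1 panel, h=0.6000): 0.020403
R(1,0) (trapezoid, 2 panels, h=0.3000): 0.015449
R(2,0) (trapezoid, 4 panels, h=0.1500): 0.014162
R(1,1) = 0.015449 + (0.015449 − 0.020403)/3 = 0.013798
R(2,1) = 0.014162 + (0.014162 − 0.015449)/3 = 0.013733
R(2,2) = 0.013733 + (0.013733 − 0.013798)/15 = 0.013729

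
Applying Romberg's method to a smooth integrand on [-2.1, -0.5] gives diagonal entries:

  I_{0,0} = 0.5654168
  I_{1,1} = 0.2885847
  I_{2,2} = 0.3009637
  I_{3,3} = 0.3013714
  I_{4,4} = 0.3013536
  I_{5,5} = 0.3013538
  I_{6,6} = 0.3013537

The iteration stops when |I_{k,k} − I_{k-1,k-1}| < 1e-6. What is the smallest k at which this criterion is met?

|I_{1,1} − I_{0,0}| = 0.2768321 ≥ 1e-6
|I_{2,2} − I_{1,1}| = 0.0123790 ≥ 1e-6
|I_{3,3} − I_{2,2}| = 0.0004077 ≥ 1e-6
|I_{4,4} − I_{3,3}| = 0.0000178 ≥ 1e-6
|I_{5,5} − I_{4,4}| = 0.0000002 < 1e-6

k = 5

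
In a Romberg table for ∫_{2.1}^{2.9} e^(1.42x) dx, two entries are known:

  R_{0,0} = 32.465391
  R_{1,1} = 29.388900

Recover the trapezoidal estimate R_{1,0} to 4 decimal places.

30.1580

From R_{1,1} = (4·R_{1,0} − R_{0,0})/3, solve for R_{1,0}:
4·R_{1,0} = 3·29.388900 + 32.465391 = 120.632091
R_{1,0} = 30.158023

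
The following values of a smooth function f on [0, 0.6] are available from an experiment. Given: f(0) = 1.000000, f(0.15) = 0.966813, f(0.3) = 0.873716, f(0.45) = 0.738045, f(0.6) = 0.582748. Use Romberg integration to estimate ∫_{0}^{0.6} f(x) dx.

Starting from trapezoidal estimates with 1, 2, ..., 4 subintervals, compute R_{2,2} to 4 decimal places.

R_{0,0} (trapezoid, 1 panel, h=0.6000): 0.474824
R_{1,0} (trapezoid, 2 panels, h=0.3000): 0.499527
R_{2,0} (trapezoid, 4 panels, h=0.1500): 0.505492
R_{1,1} = 0.499527 + (0.499527 − 0.474824)/3 = 0.507761
R_{2,1} = 0.505492 + (0.505492 − 0.499527)/3 = 0.507480
R_{2,2} = 0.507480 + (0.507480 − 0.507761)/15 = 0.507461

0.5075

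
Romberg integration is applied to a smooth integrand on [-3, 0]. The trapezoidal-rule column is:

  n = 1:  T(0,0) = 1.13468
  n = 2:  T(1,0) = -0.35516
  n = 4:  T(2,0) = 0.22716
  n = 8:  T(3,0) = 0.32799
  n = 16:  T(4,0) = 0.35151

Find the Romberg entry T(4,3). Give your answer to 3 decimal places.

0.359

T(2,1) = 0.22716 + (0.22716 − (-0.35516))/3 = 0.42127
T(3,1) = (4·0.32799 − 0.22716) / 3 = 0.36160
T(4,1) = (4·0.35151 − 0.32799) / 3 = 0.35935
T(3,2) = 0.36160 + (0.36160 − 0.42127)/15 = 0.35762
T(4,2) = 0.35935 + (0.35935 − 0.36160)/15 = 0.35920
T(4,3) = (64·0.35920 − 0.35762) / 63 = 0.35923
(Column j=1 coincides with Simpson's rule on the same nodes.)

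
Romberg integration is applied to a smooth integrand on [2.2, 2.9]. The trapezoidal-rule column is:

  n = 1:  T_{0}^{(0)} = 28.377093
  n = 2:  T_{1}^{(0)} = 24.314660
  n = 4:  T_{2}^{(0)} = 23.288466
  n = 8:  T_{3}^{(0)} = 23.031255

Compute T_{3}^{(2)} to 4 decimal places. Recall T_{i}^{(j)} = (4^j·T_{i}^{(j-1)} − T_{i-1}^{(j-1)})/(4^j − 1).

22.9455

Richardson extrapolation on the trapezoidal column (denominator 4−1=3):
T_{2}^{(1)} = 23.288466 + (23.288466 − 24.314660)/3 = 22.946401
T_{3}^{(1)} = (4·23.031255 − 23.288466) / 3 = 22.945518
T_{3}^{(2)} = (16·22.945518 − 22.946401) / 15 = 22.945459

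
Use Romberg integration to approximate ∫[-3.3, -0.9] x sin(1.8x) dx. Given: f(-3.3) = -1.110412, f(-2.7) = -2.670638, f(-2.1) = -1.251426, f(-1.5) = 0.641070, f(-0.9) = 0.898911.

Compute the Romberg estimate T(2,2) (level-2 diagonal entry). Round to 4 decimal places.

T(0,0) (trapezoid, 1 panel, h=2.4000): -0.253801
T(1,0) (trapezoid, 2 panels, h=1.2000): -1.628612
T(2,0) (trapezoid, 4 panels, h=0.6000): -2.032047
T(1,1) = -1.628612 + (-1.628612 − (-0.253801))/3 = -2.086882
T(2,1) = -2.032047 + (-2.032047 − (-1.628612))/3 = -2.166525
T(2,2) = -2.166525 + (-2.166525 − (-2.086882))/15 = -2.171835

-2.1718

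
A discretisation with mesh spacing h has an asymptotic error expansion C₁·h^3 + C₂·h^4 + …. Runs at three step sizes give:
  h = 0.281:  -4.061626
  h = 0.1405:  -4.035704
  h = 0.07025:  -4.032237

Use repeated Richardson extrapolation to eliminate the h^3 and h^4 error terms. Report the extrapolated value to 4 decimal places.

-4.0317

First eliminate the h^3 term (factor 2^3 = 8):
  B₁ = (8·(-4.035704) − (-4.061626))/7 = -4.032001
  B₂ = (8·(-4.032237) − (-4.035704))/7 = -4.031742
Then eliminate the h^4 term (factor 2^4 = 16):
  (16·(-4.031742) − (-4.032001))/15 = -4.031725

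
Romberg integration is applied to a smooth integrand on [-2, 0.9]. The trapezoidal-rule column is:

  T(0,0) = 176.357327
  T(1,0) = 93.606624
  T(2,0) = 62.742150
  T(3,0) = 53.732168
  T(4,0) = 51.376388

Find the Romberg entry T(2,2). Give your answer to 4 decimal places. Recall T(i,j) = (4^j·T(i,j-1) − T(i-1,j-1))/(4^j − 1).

51.5494

Richardson extrapolation on the trapezoidal column (denominator 4−1=3):
T(1,1) = (4·93.606624 − 176.357327) / 3 = 66.023056
T(2,1) = (4·62.742150 − 93.606624) / 3 = 52.453992
T(2,2) = (16·52.453992 − 66.023056) / 15 = 51.549388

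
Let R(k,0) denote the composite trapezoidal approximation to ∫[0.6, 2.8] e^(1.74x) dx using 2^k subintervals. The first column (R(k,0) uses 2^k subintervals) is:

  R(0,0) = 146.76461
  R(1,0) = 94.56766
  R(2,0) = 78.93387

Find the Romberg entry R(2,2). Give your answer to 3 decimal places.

R(1,1) = 94.56766 + (94.56766 − 146.76461)/3 = 77.16868
R(2,1) = (4·78.93387 − 94.56766) / 3 = 73.72261
R(2,2) = (16·73.72261 − 77.16868) / 15 = 73.49287

73.493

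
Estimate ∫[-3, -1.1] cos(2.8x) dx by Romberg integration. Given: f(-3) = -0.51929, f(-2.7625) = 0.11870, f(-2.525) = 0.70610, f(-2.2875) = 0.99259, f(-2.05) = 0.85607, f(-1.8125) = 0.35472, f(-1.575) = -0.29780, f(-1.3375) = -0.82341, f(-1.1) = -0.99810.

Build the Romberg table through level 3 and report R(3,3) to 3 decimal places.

0.283

R(0,0) (trapezoid, 1 panel, h=1.9000): -1.44152
R(1,0) (trapezoid, 2 panels, h=0.9500): 0.09251
R(2,0) (trapezoid, 4 panels, h=0.4750): 0.24020
R(3,0) (trapezoid, 8 panels, h=0.2375): 0.27272
R(1,1) = 0.09251 + (0.09251 − (-1.44152))/3 = 0.60385
R(2,1) = 0.24020 + (0.24020 − 0.09251)/3 = 0.28943
R(3,1) = 0.27272 + (0.27272 − 0.24020)/3 = 0.28356
R(2,2) = 0.28943 + (0.28943 − 0.60385)/15 = 0.26847
R(3,2) = 0.28356 + (0.28356 − 0.28943)/15 = 0.28317
R(3,3) = 0.28317 + (0.28317 − 0.26847)/63 = 0.28340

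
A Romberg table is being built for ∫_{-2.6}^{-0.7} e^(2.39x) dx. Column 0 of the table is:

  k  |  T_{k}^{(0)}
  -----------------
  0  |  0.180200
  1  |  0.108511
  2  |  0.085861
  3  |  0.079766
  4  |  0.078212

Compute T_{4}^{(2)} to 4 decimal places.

Richardson extrapolation on the trapezoidal column (denominator 4−1=3):
T_{3}^{(1)} = 0.079766 + (0.079766 − 0.085861)/3 = 0.077734
T_{4}^{(1)} = 0.078212 + (0.078212 − 0.079766)/3 = 0.077694
T_{4}^{(2)} = (16·0.077694 − 0.077734) / 15 = 0.077691

0.0777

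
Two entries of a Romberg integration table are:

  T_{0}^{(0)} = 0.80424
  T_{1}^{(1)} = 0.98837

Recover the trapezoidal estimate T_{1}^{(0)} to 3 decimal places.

0.942

From T_{1}^{(1)} = (4·T_{1}^{(0)} − T_{0}^{(0)})/3, solve for T_{1}^{(0)}:
4·T_{1}^{(0)} = 3·0.98837 + 0.80424 = 3.76935
T_{1}^{(0)} = 0.94234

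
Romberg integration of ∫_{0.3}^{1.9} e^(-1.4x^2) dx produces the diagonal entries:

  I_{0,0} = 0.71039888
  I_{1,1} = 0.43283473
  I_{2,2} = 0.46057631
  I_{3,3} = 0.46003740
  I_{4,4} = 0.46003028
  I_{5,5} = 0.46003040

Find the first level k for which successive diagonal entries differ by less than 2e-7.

k = 5

|I_{1,1} − I_{0,0}| = 0.27756415 ≥ 2e-7
|I_{2,2} − I_{1,1}| = 0.02774158 ≥ 2e-7
|I_{3,3} − I_{2,2}| = 0.00053891 ≥ 2e-7
|I_{4,4} − I_{3,3}| = 0.00000712 ≥ 2e-7
|I_{5,5} − I_{4,4}| = 0.00000012 < 2e-7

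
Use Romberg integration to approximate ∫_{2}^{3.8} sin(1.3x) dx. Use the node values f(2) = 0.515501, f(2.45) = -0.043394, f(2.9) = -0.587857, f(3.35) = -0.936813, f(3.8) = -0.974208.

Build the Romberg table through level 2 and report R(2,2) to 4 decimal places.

-0.8326

R(0,0) (trapezoid, 1 panel, h=1.8000): -0.412836
R(1,0) (trapezoid, 2 panels, h=0.9000): -0.735489
R(2,0) (trapezoid, 4 panels, h=0.4500): -0.808838
R(1,1) = -0.735489 + (-0.735489 − (-0.412836))/3 = -0.843040
R(2,1) = -0.808838 + (-0.808838 − (-0.735489))/3 = -0.833288
R(2,2) = -0.833288 + (-0.833288 − (-0.843040))/15 = -0.832638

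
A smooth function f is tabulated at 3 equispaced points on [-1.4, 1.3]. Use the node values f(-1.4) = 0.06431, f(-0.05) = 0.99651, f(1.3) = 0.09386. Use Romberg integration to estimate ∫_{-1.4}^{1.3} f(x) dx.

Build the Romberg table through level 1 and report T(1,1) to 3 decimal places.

1.865

T(0,0) (trapezoid, 1 panel, h=2.7000): 0.21353
T(1,0) (trapezoid, 2 panels, h=1.3500): 1.45205
T(1,1) = 1.45205 + (1.45205 − 0.21353)/3 = 1.86489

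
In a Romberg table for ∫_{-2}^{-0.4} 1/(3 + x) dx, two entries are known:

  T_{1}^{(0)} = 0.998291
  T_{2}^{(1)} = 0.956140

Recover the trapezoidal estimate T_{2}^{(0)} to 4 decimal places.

0.9667

From T_{2}^{(1)} = (4·T_{2}^{(0)} − T_{1}^{(0)})/3, solve for T_{2}^{(0)}:
4·T_{2}^{(0)} = 3·0.956140 + 0.998291 = 3.866711
T_{2}^{(0)} = 0.966678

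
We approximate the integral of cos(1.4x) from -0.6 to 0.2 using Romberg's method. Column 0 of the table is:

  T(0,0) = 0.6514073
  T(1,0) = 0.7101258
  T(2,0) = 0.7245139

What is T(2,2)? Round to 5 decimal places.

0.72928

T(1,1) = 0.7101258 + (0.7101258 − 0.6514073)/3 = 0.7296986
T(2,1) = 0.7245139 + (0.7245139 − 0.7101258)/3 = 0.7293099
T(2,2) = 0.7293099 + (0.7293099 − 0.7296986)/15 = 0.7292840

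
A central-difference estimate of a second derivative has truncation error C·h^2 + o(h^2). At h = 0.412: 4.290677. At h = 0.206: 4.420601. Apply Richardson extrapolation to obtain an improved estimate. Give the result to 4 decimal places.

The leading error scales as h^2; refining by a factor of 2 reduces it by 2^2 = 4.
Extrapolated value = (4·A(h/2) − A(h)) / (4 − 1)
= (4·4.420601 − 4.290677) / 3
= 13.391727 / 3 = 4.463909

4.4639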